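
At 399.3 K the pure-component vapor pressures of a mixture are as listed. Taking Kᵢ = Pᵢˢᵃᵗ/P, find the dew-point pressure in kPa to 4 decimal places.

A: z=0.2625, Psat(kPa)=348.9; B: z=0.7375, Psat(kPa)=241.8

Pdew = 262.9914 kPa

At the dew point ψ → 1, so Σzᵢ/Kᵢ = 1 with Kᵢ = Pᵢˢᵃᵗ/P ⇒ 1/P = Σzᵢ/Pᵢˢᵃᵗ.
1/P = 0.2625/348.9 + 0.7375/241.8 = 0.0038024 ⇒ P = 262.9914 kPa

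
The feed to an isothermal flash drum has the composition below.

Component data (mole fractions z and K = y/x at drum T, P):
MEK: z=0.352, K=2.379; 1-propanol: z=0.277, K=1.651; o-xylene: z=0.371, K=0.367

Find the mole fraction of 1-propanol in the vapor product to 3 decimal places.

Let ψ = V/F and solve Σ zᵢ(Kᵢ−1)/(1+ψ(Kᵢ−1)) = 0.
Check two-phase: ΣzᵢKᵢ = 1.431 > 1 and Σzᵢ/Kᵢ = 1.327 > 1, so g(0) = 0.431 > 0 and g(1) = -0.327 < 0.
Iterate (Newton) starting at ψ = 0.56:
  ψ = 0.560: g = 0.0422, g' = -0.633 → ψ = 0.627
  ψ = 0.627: g = -0.0008, g' = -0.660 → ψ = 0.625
Converged at ψ = 0.625.
Compositions from xᵢ = zᵢ/(1+ψ(Kᵢ−1)), yᵢ = Kᵢxᵢ:
  MEK: x = 0.189, y = 0.450
  1-propanol: x = 0.197, y = 0.325
  o-xylene: x = 0.614, y = 0.225

y_1-propanol = 0.325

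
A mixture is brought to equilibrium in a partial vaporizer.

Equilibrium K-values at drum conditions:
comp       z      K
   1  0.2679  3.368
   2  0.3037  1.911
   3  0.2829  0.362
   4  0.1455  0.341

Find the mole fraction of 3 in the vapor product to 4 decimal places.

Rachford–Rice: g(ψ) = Σ zᵢ(Kᵢ−1)/(1+ψ(Kᵢ−1)) = 0.
Check two-phase: ΣzᵢKᵢ = 1.6347 > 1 and Σzᵢ/Kᵢ = 1.4466 > 1, so g(0) = 0.6347 > 0 and g(1) = -0.4466 < 0.
Iterate (Newton) starting at ψ = 0.54:
  ψ = 0.5400: g = 0.03963, g' = -0.8228 → ψ = 0.5882
  ψ = 0.5882: g = -0.00020, g' = -0.8327 → ψ = 0.5879
Converged at ψ = 0.5879.
Compositions from xᵢ = zᵢ/(1+ψ(Kᵢ−1)), yᵢ = Kᵢxᵢ:
  1: x = 0.1120, y = 0.3772
  2: x = 0.1978, y = 0.3779
  3: x = 0.4527, y = 0.1639
  4: x = 0.2375, y = 0.0810

y_3 = 0.1639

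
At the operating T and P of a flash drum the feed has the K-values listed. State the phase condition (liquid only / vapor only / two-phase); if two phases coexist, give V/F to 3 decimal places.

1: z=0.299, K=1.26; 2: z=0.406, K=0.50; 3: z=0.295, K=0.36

liquid only

ΣzᵢKᵢ = 0.686; Σzᵢ/Kᵢ = 1.869.
Since ΣzᵢKᵢ < 1 the mixture is below its bubble point — single liquid phase.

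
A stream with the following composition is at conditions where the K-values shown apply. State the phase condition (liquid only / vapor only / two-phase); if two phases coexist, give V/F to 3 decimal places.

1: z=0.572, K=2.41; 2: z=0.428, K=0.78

ΣzᵢKᵢ = 1.712; Σzᵢ/Kᵢ = 0.786.
Since Σzᵢ/Kᵢ < 1 the mixture is above its dew point — single vapor phase.

vapor only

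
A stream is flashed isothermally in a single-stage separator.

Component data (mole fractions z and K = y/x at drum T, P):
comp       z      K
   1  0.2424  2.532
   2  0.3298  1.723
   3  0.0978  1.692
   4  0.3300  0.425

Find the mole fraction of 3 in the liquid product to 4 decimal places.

x_3 = 0.0625

Let ψ = V/F and solve Σ zᵢ(Kᵢ−1)/(1+ψ(Kᵢ−1)) = 0.
Check two-phase: ΣzᵢKᵢ = 1.4877 > 1 and Σzᵢ/Kᵢ = 1.1214 > 1, so g(0) = 0.4877 > 0 and g(1) = -0.1214 < 0.
Iterate (Newton) starting at ψ = 0.52:
  ψ = 0.5200: g = 0.15907, g' = -0.5147 → ψ = 0.8291
  ψ = 0.8291: g = -0.00695, g' = -0.5952 → ψ = 0.8174
  ψ = 0.8174: g = -0.00004, g' = -0.5878 → ψ = 0.8173
Converged at ψ = 0.8173.
Compositions from xᵢ = zᵢ/(1+ψ(Kᵢ−1)), yᵢ = Kᵢxᵢ:
  1: x = 0.1076, y = 0.2725
  2: x = 0.2073, y = 0.3572
  3: x = 0.0625, y = 0.1057
  4: x = 0.6226, y = 0.2646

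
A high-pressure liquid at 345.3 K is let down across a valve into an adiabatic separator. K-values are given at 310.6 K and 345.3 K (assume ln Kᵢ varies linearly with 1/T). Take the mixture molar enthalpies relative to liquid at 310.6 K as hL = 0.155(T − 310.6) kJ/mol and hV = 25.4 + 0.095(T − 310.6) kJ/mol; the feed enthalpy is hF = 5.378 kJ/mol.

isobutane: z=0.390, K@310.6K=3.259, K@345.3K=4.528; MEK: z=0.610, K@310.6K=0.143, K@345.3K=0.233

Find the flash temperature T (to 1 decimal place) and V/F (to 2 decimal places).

Adiabatic flash: solve Rachford–Rice at each trial T, then check hF = ψ·hV(T) + (1−ψ)·hL(T).
  T = 310.6 K: K = (3.259, 0.143), RR gives ψ = 0.185, H_out = 4.700 kJ/mol
  T = 345.3 K: K = (4.528, 0.233), RR gives ψ = 0.336, H_out = 13.203 kJ/mol
  T = 328.0 K: K = (3.877, 0.185), RR gives ψ = 0.267, H_out = 9.188 kJ/mol
  T = 319.3 K: K = (3.563, 0.163), RR gives ψ = 0.228, H_out = 7.023 kJ/mol
  T = 315.0 K: K = (3.411, 0.153), RR gives ψ = 0.208, H_out = 5.898 kJ/mol
  T = 312.8 K: K = (3.335, 0.148), RR gives ψ = 0.196, H_out = 5.306 kJ/mol
Linear interpolation between T = 312.8 (H_out = 5.306) and T = 315.0 (H_out = 5.898) on hF = 5.378 gives T ≈ 313.1 K, at which ψ = 0.20.

T = 313.1 K, V/F = 0.20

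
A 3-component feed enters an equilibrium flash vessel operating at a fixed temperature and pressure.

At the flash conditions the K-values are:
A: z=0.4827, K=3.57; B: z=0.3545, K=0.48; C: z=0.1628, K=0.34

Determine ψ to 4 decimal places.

Material balance + equilibrium reduce to Σ zᵢ(Kᵢ−1)/(1+ψ(Kᵢ−1)) = 0.
Check two-phase: ΣzᵢKᵢ = 1.9488 > 1 and Σzᵢ/Kᵢ = 1.3526 > 1, so g(0) = 0.9488 > 0 and g(1) = -0.3526 < 0.
Newton iteration, ψ⁰ = 0.5:
  ψ = 0.5000: g = 0.13343, g' = -0.9436 → ψ = 0.6414
  ψ = 0.6414: g = 0.00550, g' = -0.8836 → ψ = 0.6476
Converged at ψ = 0.6476.

ψ = 0.6476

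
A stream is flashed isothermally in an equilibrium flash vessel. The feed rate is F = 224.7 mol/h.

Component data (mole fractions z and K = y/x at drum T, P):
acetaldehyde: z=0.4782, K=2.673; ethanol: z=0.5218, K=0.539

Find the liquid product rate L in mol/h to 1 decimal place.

L = 61.7 mol/h

Let ψ = V/F and solve Σ zᵢ(Kᵢ−1)/(1+ψ(Kᵢ−1)) = 0.
Check two-phase: ΣzᵢKᵢ = 1.5595 > 1 and Σzᵢ/Kᵢ = 1.1470 > 1, so g(0) = 0.5595 > 0 and g(1) = -0.1470 < 0.
Iterate (Newton) starting at ψ = 0.5:
  ψ = 0.5000: g = 0.12302, g' = -0.5841 → ψ = 0.7106
  ψ = 0.7106: g = 0.00776, g' = -0.5246 → ψ = 0.7254
Converged at ψ = 0.7254.
Then V = ψ·F = 0.7254·224.7 = 163.0 mol/h and L = F − V = 61.7 mol/h.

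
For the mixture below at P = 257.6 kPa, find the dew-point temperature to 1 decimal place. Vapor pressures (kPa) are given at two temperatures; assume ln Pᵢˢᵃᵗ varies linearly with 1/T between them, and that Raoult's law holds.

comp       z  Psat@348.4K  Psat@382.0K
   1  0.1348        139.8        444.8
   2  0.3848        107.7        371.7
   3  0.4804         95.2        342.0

T = 372.0 K

Dew-point temperature: Σzᵢ·P/Pᵢˢᵃᵗ(T) = 1. Interpolate ln Pᵢˢᵃᵗ = aᵢ + bᵢ/T.
  T = 348.4 K: ΣzᵢP/Pᵢˢᵃᵗ = 2.4687
  T = 382.0 K: ΣzᵢP/Pᵢˢᵃᵗ = 0.7066
  T = 365.2 K: ΣzᵢP/Pᵢˢᵃᵗ = 1.2831
  T = 373.6 K: ΣzᵢP/Pᵢˢᵃᵗ = 0.9458
  T = 369.4 K: ΣzᵢP/Pᵢˢᵃᵗ = 1.0996
  T = 371.5 K: ΣzᵢP/Pᵢˢᵃᵗ = 1.0194
  T = 372.6 K: ΣzᵢP/Pᵢˢᵃᵗ = 0.9800
Interpolating between 371.5 K and 372.6 K gives T ≈ 372.0 K.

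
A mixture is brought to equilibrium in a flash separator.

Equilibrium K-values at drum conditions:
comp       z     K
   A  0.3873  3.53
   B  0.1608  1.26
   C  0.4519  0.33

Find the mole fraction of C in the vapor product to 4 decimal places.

y_C = 0.2277

Rachford–Rice: g(V/F) = Σ zᵢ(Kᵢ−1)/(1+V/F(Kᵢ−1)) = 0.
Feasibility: ΣzᵢKᵢ = 1.7189, Σzᵢ/Kᵢ = 1.6067 — both > 1, two phases present.
Newton iteration, V/F⁰ = 0.5:
  V/F = 0.5000: g = 0.01431, g' = -0.9505 → V/F = 0.5151
Converged at V/F = 0.5151.
Compositions from xᵢ = zᵢ/(1+V/F(Kᵢ−1)), yᵢ = Kᵢxᵢ:
  A: x = 0.1682, y = 0.5936
  B: x = 0.1418, y = 0.1787
  C: x = 0.6900, y = 0.2277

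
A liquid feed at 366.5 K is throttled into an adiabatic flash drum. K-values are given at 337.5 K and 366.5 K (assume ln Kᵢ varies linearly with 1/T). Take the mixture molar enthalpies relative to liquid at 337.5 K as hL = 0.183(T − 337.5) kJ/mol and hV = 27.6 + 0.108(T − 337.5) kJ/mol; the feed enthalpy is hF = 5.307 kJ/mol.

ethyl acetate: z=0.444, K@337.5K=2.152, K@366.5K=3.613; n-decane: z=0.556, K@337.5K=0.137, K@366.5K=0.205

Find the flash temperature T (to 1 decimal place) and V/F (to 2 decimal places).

Adiabatic flash: solve Rachford–Rice at each trial T, then check hF = ψ·hV(T) + (1−ψ)·hL(T).
  T = 337.5 K: K = (2.152, 0.137), RR gives ψ = 0.032, H_out = 0.879 kJ/mol
  T = 366.5 K: K = (3.613, 0.205), RR gives ψ = 0.346, H_out = 14.097 kJ/mol
  T = 352.0 K: K = (2.818, 0.169), RR gives ψ = 0.229, H_out = 8.712 kJ/mol
  T = 344.8 K: K = (2.472, 0.153), RR gives ψ = 0.146, H_out = 5.292 kJ/mol
  T = 348.4 K: K = (2.641, 0.161), RR gives ψ = 0.190, H_out = 7.090 kJ/mol
  T = 346.6 K: K = (2.556, 0.157), RR gives ψ = 0.169, H_out = 6.216 kJ/mol
Linear interpolation between T = 344.8 (H_out = 5.292) and T = 346.6 (H_out = 6.216) on hF = 5.307 gives T ≈ 344.8 K, at which ψ = 0.15.

T = 344.8 K, V/F = 0.15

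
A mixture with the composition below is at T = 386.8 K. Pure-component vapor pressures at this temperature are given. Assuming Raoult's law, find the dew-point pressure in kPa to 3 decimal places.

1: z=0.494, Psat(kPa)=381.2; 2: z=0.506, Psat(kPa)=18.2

At the dew point ψ → 1, so Σzᵢ/Kᵢ = 1 with Kᵢ = Pᵢˢᵃᵗ/P ⇒ 1/P = Σzᵢ/Pᵢˢᵃᵗ.
1/P = 0.494/381.2 + 0.506/18.2 = 0.029098 ⇒ P = 34.366 kPa

Pdew = 34.366 kPa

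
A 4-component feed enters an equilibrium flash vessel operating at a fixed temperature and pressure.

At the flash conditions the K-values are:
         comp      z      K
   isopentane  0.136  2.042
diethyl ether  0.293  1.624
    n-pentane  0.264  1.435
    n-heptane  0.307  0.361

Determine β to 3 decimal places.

β = 0.586

Rachford–Rice: g(β) = Σ zᵢ(Kᵢ−1)/(1+β(Kᵢ−1)) = 0.
Feasibility: ΣzᵢKᵢ = 1.243, Σzᵢ/Kᵢ = 1.281 — both > 1, two phases present.
Newton iteration, β⁰ = 0.5:
  β = 0.500: g = 0.0386, g' = -0.435 → β = 0.589
  β = 0.589: g = -0.0015, g' = -0.472 → β = 0.586
Converged at β = 0.586.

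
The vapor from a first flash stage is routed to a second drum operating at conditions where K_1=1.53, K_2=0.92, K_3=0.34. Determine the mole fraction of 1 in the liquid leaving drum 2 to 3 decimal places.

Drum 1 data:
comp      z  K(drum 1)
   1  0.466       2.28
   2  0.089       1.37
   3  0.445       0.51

x_1 (drum 2) = 0.507

Drum 1:
Material balance + equilibrium reduce to Σ zᵢ(Kᵢ−1)/(1+ψ₁(Kᵢ−1)) = 0.
g(0) = ΣzᵢKᵢ − 1 = 0.411 and g(1) = 1 − Σzᵢ/Kᵢ = -0.142, so a root lies in (0, 1).
Newton iteration, ψ₁⁰ = 0.68:
  ψ₁ = 0.680: g = 0.0182, g' = -0.466 → ψ₁ = 0.719
Converged at ψ₁ = 0.719.
Drum-1 compositions:
  1: x = 0.243, y = 0.553
  2: x = 0.070, y = 0.096
  3: x = 0.687, y = 0.350
Drum-2 feed = drum-1 vapor: z₂ = (0.5533, 0.0963, 0.3504).
Drum 2:
Let ψ₂ = V/F and solve Σ zᵢ(Kᵢ−1)/(1+ψ₂(Kᵢ−1)) = 0.
g(0) = ΣzᵢKᵢ − 1 = 0.054 and g(1) = 1 − Σzᵢ/Kᵢ = -0.497, so a root lies in (0, 1).
Newton iteration, ψ₂⁰ = 0.5:
  ψ₂ = 0.500: g = -0.1214, g' = -0.438 → ψ₂ = 0.223
  ψ₂ = 0.223: g = -0.0167, g' = -0.335 → ψ₂ = 0.173
  ψ₂ = 0.173: g = -0.0002, g' = -0.326 → ψ₂ = 0.172
Converged at ψ₂ = 0.172.
  1: x = 0.507, y = 0.776
  2: x = 0.098, y = 0.090
  3: x = 0.395, y = 0.134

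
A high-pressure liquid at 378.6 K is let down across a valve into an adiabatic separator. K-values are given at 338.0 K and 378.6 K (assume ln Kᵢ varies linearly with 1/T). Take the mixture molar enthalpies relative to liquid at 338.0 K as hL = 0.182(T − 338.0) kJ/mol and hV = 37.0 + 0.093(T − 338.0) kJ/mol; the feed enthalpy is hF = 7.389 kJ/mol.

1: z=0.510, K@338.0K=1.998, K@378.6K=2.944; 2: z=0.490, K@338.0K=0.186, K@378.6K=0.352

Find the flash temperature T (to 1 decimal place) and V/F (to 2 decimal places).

T = 341.8 K, V/F = 0.18

Adiabatic flash: solve Rachford–Rice at each trial T, then check hF = ψ·hV(T) + (1−ψ)·hL(T).
  T = 338.0 K: K = (1.998, 0.186), RR gives ψ = 0.136, H_out = 5.015 kJ/mol
  T = 378.6 K: K = (2.944, 0.352), RR gives ψ = 0.535, H_out = 25.250 kJ/mol
  T = 358.3 K: K = (2.452, 0.261), RR gives ψ = 0.352, H_out = 16.091 kJ/mol
  T = 348.1 K: K = (2.219, 0.221), RR gives ψ = 0.253, H_out = 10.962 kJ/mol
  T = 343.1 K: K = (2.108, 0.203), RR gives ψ = 0.198, H_out = 8.162 kJ/mol
  T = 340.6 K: K = (2.054, 0.195), RR gives ψ = 0.168, H_out = 6.662 kJ/mol
  T = 341.9 K: K = (2.082, 0.199), RR gives ψ = 0.184, H_out = 7.451 kJ/mol
Linear interpolation between T = 340.6 (H_out = 6.662) and T = 341.9 (H_out = 7.451) on hF = 7.389 gives T ≈ 341.8 K, at which ψ = 0.18.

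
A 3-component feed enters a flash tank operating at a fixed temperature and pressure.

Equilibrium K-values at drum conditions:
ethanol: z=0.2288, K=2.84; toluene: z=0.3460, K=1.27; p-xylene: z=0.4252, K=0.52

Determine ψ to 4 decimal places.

Newton iteration, ψ⁰ = 0.37:
  ψ = 0.3700: g = 0.08723, g' = -0.4399 → ψ = 0.5683
  ψ = 0.5683: g = 0.00613, g' = -0.3893 → ψ = 0.5841
Converged at ψ = 0.5841.

ψ = 0.5841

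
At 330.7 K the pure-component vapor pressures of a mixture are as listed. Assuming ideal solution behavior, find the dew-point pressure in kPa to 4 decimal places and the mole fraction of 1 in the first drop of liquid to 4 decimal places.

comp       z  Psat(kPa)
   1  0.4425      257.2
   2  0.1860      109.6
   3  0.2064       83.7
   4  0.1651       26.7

At the dew point ψ → 1, so Σzᵢ/Kᵢ = 1 with Kᵢ = Pᵢˢᵃᵗ/P ⇒ 1/P = Σzᵢ/Pᵢˢᵃᵗ.
1/P = 0.4425/257.2 + 0.1860/109.6 + 0.2064/83.7 + 0.1651/26.7 = 0.0120670 ⇒ P = 82.8706 kPa
xᵢ = zᵢP/Pᵢˢᵃᵗ ⇒ x_1 = 0.4425·82.8706/257.2 = 0.1426

Pdew = 82.8706 kPa, x_1 = 0.1426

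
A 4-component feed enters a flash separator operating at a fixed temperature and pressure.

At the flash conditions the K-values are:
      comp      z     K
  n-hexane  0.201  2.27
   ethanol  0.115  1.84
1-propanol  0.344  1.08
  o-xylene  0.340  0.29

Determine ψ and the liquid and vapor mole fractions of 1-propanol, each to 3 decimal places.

Material balance + equilibrium reduce to Σ zᵢ(Kᵢ−1)/(1+ψ(Kᵢ−1)) = 0.
Feasibility: ΣzᵢKᵢ = 1.138, Σzᵢ/Kᵢ = 1.642 — both > 1, two phases present.
Iterate (Newton) starting at ψ = 0.7:
  ψ = 0.700: g = -0.2579, g' = -0.802 → ψ = 0.379
  ψ = 0.379: g = -0.0578, g' = -0.517 → ψ = 0.267
  ψ = 0.267: g = -0.0014, g' = -0.498 → ψ = 0.264
Converged at ψ = 0.264.
Compositions from xᵢ = zᵢ/(1+ψ(Kᵢ−1)), yᵢ = Kᵢxᵢ:
  n-hexane: x = 0.151, y = 0.342
  ethanol: x = 0.094, y = 0.173
  1-propanol: x = 0.337, y = 0.364
  o-xylene: x = 0.419, y = 0.121

ψ = 0.264, x_1-propanol = 0.337, y_1-propanol = 0.364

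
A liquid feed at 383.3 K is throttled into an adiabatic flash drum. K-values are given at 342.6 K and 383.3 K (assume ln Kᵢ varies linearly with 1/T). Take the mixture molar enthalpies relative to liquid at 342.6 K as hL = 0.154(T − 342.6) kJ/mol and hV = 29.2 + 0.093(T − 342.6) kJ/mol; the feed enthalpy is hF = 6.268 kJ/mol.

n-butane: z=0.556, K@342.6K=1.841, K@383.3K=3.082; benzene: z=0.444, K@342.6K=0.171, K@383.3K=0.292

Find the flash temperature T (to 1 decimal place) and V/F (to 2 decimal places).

T = 345.9 K, V/F = 0.20

Adiabatic flash: solve Rachford–Rice at each trial T, then check hF = ψ·hV(T) + (1−ψ)·hL(T).
  T = 342.6 K: K = (1.841, 0.171), RR gives ψ = 0.143, H_out = 4.168 kJ/mol
  T = 383.3 K: K = (3.082, 0.292), RR gives ψ = 0.572, H_out = 21.552 kJ/mol
  T = 363.0 K: K = (2.418, 0.227), RR gives ψ = 0.406, H_out = 14.497 kJ/mol
  T = 352.8 K: K = (2.118, 0.198), RR gives ψ = 0.296, H_out = 10.032 kJ/mol
  T = 347.7 K: K = (1.977, 0.184), RR gives ψ = 0.227, H_out = 7.341 kJ/mol
  T = 345.1 K: K = (1.907, 0.177), RR gives ψ = 0.186, H_out = 5.796 kJ/mol
  T = 346.4 K: K = (1.942, 0.181), RR gives ψ = 0.207, H_out = 6.586 kJ/mol
Linear interpolation between T = 345.1 (H_out = 5.796) and T = 346.4 (H_out = 6.586) on hF = 6.268 gives T ≈ 345.9 K, at which ψ = 0.20.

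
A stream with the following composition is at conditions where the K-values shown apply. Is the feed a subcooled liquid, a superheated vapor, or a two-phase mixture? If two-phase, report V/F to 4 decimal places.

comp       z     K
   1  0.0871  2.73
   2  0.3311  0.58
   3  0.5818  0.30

ΣzᵢKᵢ = 0.6044; Σzᵢ/Kᵢ = 2.5421.
Since ΣzᵢKᵢ < 1 the mixture is below its bubble point — single liquid phase.

subcooled liquid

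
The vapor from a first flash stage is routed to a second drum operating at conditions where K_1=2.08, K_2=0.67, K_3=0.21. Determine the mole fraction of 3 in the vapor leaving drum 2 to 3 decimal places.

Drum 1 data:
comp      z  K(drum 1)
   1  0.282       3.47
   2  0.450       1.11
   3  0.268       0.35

Drum 1:
Material balance + equilibrium reduce to Σ zᵢ(Kᵢ−1)/(1+ψ₁(Kᵢ−1)) = 0.
g(0) = ΣzᵢKᵢ − 1 = 0.572 and g(1) = 1 − Σzᵢ/Kᵢ = -0.252, so a root lies in (0, 1).
Newton iteration, ψ₁⁰ = 0.5:
  ψ₁ = 0.500: g = 0.1005, g' = -0.598 → ψ₁ = 0.668
  ψ₁ = 0.668: g = 0.0010, g' = -0.603 → ψ₁ = 0.670
Converged at ψ₁ = 0.670.
Drum-1 compositions:
  1: x = 0.106, y = 0.369
  2: x = 0.419, y = 0.465
  3: x = 0.475, y = 0.166
Drum-2 feed = drum-1 vapor: z₂ = (0.3687, 0.4652, 0.1661).
Drum 2:
Material balance + equilibrium reduce to Σ zᵢ(Kᵢ−1)/(1+ψ₂(Kᵢ−1)) = 0.
g(0) = ΣzᵢKᵢ − 1 = 0.113 and g(1) = 1 − Σzᵢ/Kᵢ = -0.663, so a root lies in (0, 1).
Newton–Raphson from ψ₂ = 0.5:
  ψ₂ = 0.500: g = -0.1422, g' = -0.537 → ψ₂ = 0.235
  ψ₂ = 0.235: g = -0.0101, g' = -0.489 → ψ₂ = 0.214
  ψ₂ = 0.214: g = 0.0000, g' = -0.492 → ψ₂ = 0.215
Converged at ψ₂ = 0.215.
  1: x = 0.299, y = 0.623
  2: x = 0.501, y = 0.335
  3: x = 0.200, y = 0.042

y_3 (drum 2) = 0.042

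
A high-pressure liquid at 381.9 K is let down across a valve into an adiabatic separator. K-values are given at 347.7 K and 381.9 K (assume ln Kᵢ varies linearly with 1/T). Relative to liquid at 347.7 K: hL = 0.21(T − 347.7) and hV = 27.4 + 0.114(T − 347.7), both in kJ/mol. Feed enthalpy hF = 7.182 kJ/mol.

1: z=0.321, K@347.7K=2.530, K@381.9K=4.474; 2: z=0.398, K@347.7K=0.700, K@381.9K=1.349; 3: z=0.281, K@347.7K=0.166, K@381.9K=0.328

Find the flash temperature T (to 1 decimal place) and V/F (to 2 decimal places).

Adiabatic flash: solve Rachford–Rice at each trial T, then check hF = ψ·hV(T) + (1−ψ)·hL(T).
  T = 347.7 K: K = (2.530, 0.700, 0.166), RR gives ψ = 0.158, H_out = 4.338 kJ/mol
  T = 381.9 K: K = (4.474, 1.349, 0.328), RR gives ψ = 0.795, H_out = 26.348 kJ/mol
  T = 364.8 K: K = (3.410, 0.987, 0.237), RR gives ψ = 0.499, H_out = 16.437 kJ/mol
  T = 356.2 K: K = (2.945, 0.834, 0.199), RR gives ψ = 0.335, H_out = 10.702 kJ/mol
  T = 351.9 K: K = (2.730, 0.764, 0.182), RR gives ψ = 0.248, H_out = 7.588 kJ/mol
  T = 349.8 K: K = (2.629, 0.731, 0.174), RR gives ψ = 0.204, H_out = 5.993 kJ/mol
Linear interpolation between T = 349.8 (H_out = 5.993) and T = 351.9 (H_out = 7.588) on hF = 7.182 gives T ≈ 351.4 K, at which ψ = 0.24.

T = 351.4 K, V/F = 0.24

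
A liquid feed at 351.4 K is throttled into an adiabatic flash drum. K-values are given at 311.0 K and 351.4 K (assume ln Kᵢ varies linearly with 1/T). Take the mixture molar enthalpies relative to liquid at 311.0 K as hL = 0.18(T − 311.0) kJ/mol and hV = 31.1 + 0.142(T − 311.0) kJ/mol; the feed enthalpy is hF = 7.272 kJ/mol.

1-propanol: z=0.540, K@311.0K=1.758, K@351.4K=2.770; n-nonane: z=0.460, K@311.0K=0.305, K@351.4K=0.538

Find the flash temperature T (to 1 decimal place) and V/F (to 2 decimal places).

Adiabatic flash: solve Rachford–Rice at each trial T, then check hF = ψ·hV(T) + (1−ψ)·hL(T).
  T = 311.0 K: K = (1.758, 0.305), RR gives ψ = 0.170, H_out = 5.291 kJ/mol
  T = 351.4 K: K = (2.770, 0.538), RR gives ψ = 0.909, H_out = 34.145 kJ/mol
  T = 331.2 K: K = (2.238, 0.412), RR gives ψ = 0.547, H_out = 20.225 kJ/mol
  T = 321.1 K: K = (1.991, 0.356), RR gives ψ = 0.375, H_out = 13.323 kJ/mol
  T = 316.1 K: K = (1.874, 0.330), RR gives ψ = 0.280, H_out = 9.568 kJ/mol
  T = 313.6 K: K = (1.817, 0.318), RR gives ψ = 0.228, H_out = 7.542 kJ/mol
  T = 312.3 K: K = (1.787, 0.311), RR gives ψ = 0.200, H_out = 6.437 kJ/mol
Linear interpolation between T = 312.3 (H_out = 6.437) and T = 313.6 (H_out = 7.542) on hF = 7.272 gives T ≈ 313.3 K, at which ψ = 0.22.

T = 313.3 K, V/F = 0.22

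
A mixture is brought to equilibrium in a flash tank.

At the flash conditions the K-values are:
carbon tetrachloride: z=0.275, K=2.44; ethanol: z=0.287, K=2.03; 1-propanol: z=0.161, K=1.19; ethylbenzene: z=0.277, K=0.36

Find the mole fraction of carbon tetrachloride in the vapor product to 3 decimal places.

y_carbon tetrachloride = 0.309

Rachford–Rice: g(V/F) = Σ zᵢ(Kᵢ−1)/(1+V/F(Kᵢ−1)) = 0.
Check two-phase: ΣzᵢKᵢ = 1.545 > 1 and Σzᵢ/Kᵢ = 1.159 > 1, so g(0) = 0.545 > 0 and g(1) = -0.159 < 0.
Iterate (Newton) starting at V/F = 0.5:
  V/F = 0.500: g = 0.1926, g' = -0.576 → V/F = 0.835
  V/F = 0.835: g = -0.0153, g' = -0.733 → V/F = 0.814
  V/F = 0.814: g = -0.0002, g' = -0.709 → V/F = 0.813
Converged at V/F = 0.813.
Compositions from xᵢ = zᵢ/(1+V/F(Kᵢ−1)), yᵢ = Kᵢxᵢ:
  carbon tetrachloride: x = 0.127, y = 0.309
  ethanol: x = 0.156, y = 0.317
  1-propanol: x = 0.139, y = 0.166
  ethylbenzene: x = 0.578, y = 0.208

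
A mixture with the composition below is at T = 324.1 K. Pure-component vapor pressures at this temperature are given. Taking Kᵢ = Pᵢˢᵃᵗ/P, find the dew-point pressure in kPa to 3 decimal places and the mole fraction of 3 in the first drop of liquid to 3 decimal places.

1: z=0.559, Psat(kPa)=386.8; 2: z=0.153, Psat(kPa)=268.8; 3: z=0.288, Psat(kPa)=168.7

At the dew point ψ → 1, so Σzᵢ/Kᵢ = 1 with Kᵢ = Pᵢˢᵃᵗ/P ⇒ 1/P = Σzᵢ/Pᵢˢᵃᵗ.
1/P = 0.559/386.8 + 0.153/268.8 + 0.288/168.7 = 0.003722 ⇒ P = 268.705 kPa
xᵢ = zᵢP/Pᵢˢᵃᵗ ⇒ x_3 = 0.288·268.705/168.7 = 0.459

Pdew = 268.705 kPa, x_3 = 0.459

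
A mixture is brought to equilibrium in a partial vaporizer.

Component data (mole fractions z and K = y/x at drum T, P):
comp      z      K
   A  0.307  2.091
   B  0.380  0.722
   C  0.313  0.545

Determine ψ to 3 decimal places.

Newton–Raphson from ψ = 0.5:
  ψ = 0.500: g = -0.0903, g' = -0.301 → ψ = 0.200
  ψ = 0.200: g = 0.0064, g' = -0.358 → ψ = 0.218
Converged at ψ = 0.218.

ψ = 0.218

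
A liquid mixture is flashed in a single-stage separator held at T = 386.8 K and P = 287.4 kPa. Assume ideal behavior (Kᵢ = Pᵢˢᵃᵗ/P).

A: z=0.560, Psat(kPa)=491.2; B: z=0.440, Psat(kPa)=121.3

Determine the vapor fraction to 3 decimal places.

Raoult's law: Kᵢ = Pᵢˢᵃᵗ/P = Pᵢˢᵃᵗ/287.4.
  K_A = 491.2/287.4 = 1.70912, K_B = 121.3/287.4 = 0.42206
Material balance + equilibrium reduce to Σ zᵢ(Kᵢ−1)/(1+ψ(Kᵢ−1)) = 0.
Check two-phase: ΣzᵢKᵢ = 1.143 > 1 and Σzᵢ/Kᵢ = 1.370 > 1, so g(0) = 0.143 > 0 and g(1) = -0.370 < 0.
Iterate (Newton) starting at ψ = 0.5:
  ψ = 0.500: g = -0.0645, g' = -0.444 → ψ = 0.355
  ψ = 0.355: g = -0.0026, g' = -0.412 → ψ = 0.348
Converged at ψ = 0.348.

ψ = 0.348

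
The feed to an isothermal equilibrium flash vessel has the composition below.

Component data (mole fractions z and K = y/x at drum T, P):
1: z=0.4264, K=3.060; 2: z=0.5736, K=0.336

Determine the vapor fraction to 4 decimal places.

Binary case is linear: z₁(K₁−1)(1+ψ(K₂−1)) + z₂(K₂−1)(1+ψ(K₁−1)) = 0
⇒ ψ = [z₁(K₁−1)+z₂(K₂−1)] / [−(K₁−1)(K₂−1)] = 0.49751/1.36784 = 0.3637

ψ = 0.3637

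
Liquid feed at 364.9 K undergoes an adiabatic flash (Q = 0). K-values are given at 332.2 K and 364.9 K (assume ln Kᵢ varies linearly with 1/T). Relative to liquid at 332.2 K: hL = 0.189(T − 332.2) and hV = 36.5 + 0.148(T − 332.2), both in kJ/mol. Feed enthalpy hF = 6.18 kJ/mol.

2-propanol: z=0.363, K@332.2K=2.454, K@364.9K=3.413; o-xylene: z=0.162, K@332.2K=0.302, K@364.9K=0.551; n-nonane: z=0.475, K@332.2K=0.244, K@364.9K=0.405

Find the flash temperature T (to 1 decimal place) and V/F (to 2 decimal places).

T = 339.7 K, V/F = 0.13

Adiabatic flash: solve Rachford–Rice at each trial T, then check hF = ψ·hV(T) + (1−ψ)·hL(T).
  T = 332.2 K: K = (2.454, 0.302, 0.244), RR gives ψ = 0.052, H_out = 1.883 kJ/mol
  T = 364.9 K: K = (3.413, 0.551, 0.405), RR gives ψ = 0.384, H_out = 19.698 kJ/mol
  T = 348.5 K: K = (2.915, 0.413, 0.318), RR gives ψ = 0.219, H_out = 10.921 kJ/mol
  T = 340.4 K: K = (2.682, 0.355, 0.280), RR gives ψ = 0.139, H_out = 6.567 kJ/mol
  T = 336.3 K: K = (2.567, 0.328, 0.261), RR gives ψ = 0.096, H_out = 4.274 kJ/mol
  T = 338.4 K: K = (2.625, 0.342, 0.271), RR gives ψ = 0.118, H_out = 5.458 kJ/mol
Linear interpolation between T = 338.4 (H_out = 5.458) and T = 340.4 (H_out = 6.567) on hF = 6.18 gives T ≈ 339.7 K, at which ψ = 0.13.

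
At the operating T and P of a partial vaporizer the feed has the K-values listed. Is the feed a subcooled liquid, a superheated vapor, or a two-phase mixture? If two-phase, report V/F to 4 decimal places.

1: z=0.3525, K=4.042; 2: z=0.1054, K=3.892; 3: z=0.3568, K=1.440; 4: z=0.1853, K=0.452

superheated vapor

ΣzᵢKᵢ = 2.4326; Σzᵢ/Kᵢ = 0.7720.
Since Σzᵢ/Kᵢ < 1 the mixture is above its dew point — single vapor phase.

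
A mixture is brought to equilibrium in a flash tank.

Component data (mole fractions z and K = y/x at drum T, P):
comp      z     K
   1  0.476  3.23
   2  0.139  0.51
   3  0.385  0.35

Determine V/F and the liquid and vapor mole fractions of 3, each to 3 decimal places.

V/F = 0.544, x_3 = 0.595, y_3 = 0.208

Newton iteration, V/F⁰ = 0.38:
  V/F = 0.380: g = 0.1585, g' = -1.031 → V/F = 0.534
  V/F = 0.534: g = 0.0092, g' = -0.936 → V/F = 0.544
Converged at V/F = 0.544.
Compositions from xᵢ = zᵢ/(1+V/F(Kᵢ−1)), yᵢ = Kᵢxᵢ:
  1: x = 0.215, y = 0.695
  2: x = 0.189, y = 0.097
  3: x = 0.595, y = 0.208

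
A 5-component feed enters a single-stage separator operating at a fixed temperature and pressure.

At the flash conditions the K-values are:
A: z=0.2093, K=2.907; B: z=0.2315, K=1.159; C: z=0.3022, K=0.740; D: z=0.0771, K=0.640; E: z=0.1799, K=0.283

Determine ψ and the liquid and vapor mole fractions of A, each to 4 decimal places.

Newton iteration, ψ⁰ = 0.48:
  ψ = 0.4800: g = -0.07742, g' = -0.4688 → ψ = 0.3149
  ψ = 0.3149: g = 0.00096, g' = -0.4937 → ψ = 0.3168
Converged at ψ = 0.3168.
Compositions from xᵢ = zᵢ/(1+ψ(Kᵢ−1)), yᵢ = Kᵢxᵢ:
  A: x = 0.1305, y = 0.3793
  B: x = 0.2204, y = 0.2554
  C: x = 0.3293, y = 0.2437
  D: x = 0.0870, y = 0.0557
  E: x = 0.2328, y = 0.0659

ψ = 0.3168, x_A = 0.1305, y_A = 0.3793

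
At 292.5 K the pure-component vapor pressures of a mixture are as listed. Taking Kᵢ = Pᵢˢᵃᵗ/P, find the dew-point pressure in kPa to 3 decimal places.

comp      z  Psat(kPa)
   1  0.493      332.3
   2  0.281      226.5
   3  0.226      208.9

At the dew point ψ → 1, so Σzᵢ/Kᵢ = 1 with Kᵢ = Pᵢˢᵃᵗ/P ⇒ 1/P = Σzᵢ/Pᵢˢᵃᵗ.
1/P = 0.493/332.3 + 0.281/226.5 + 0.226/208.9 = 0.003806 ⇒ P = 262.738 kPa

Pdew = 262.738 kPa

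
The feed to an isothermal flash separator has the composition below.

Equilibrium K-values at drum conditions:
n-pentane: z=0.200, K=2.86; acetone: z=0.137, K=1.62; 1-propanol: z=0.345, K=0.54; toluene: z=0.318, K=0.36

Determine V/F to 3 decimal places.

Material balance + equilibrium reduce to Σ zᵢ(Kᵢ−1)/(1+V/F(Kᵢ−1)) = 0.
Check two-phase: ΣzᵢKᵢ = 1.095 > 1 and Σzᵢ/Kᵢ = 1.677 > 1, so g(0) = 0.095 > 0 and g(1) = -0.677 < 0.
Iterate (Newton) starting at V/F = 0.5:
  V/F = 0.500: g = -0.2478, g' = -0.621 → V/F = 0.101
  V/F = 0.101: g = 0.0090, g' = -0.766 → V/F = 0.113
Converged at V/F = 0.113.

V/F = 0.113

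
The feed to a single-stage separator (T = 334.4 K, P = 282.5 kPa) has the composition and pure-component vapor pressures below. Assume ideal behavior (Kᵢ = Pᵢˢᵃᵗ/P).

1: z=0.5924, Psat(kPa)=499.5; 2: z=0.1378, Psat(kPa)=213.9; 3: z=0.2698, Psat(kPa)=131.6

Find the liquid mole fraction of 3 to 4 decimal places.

Raoult's law: Kᵢ = Pᵢˢᵃᵗ/P = Pᵢˢᵃᵗ/282.5.
  K_1 = 499.5/282.5 = 1.768142, K_2 = 213.9/282.5 = 0.757168, K_3 = 131.6/282.5 = 0.465841
Newton–Raphson from V/F = 0.5:
  V/F = 0.5000: g = 0.09406, g' = -0.3363 → V/F = 0.7797
  V/F = 0.7797: g = -0.00365, g' = -0.3752 → V/F = 0.7699
Converged at V/F = 0.7699.
Compositions from xᵢ = zᵢ/(1+V/F(Kᵢ−1)), yᵢ = Kᵢxᵢ:
  1: x = 0.3723, y = 0.6582
  2: x = 0.1695, y = 0.1283
  3: x = 0.4583, y = 0.2135

x_3 = 0.4583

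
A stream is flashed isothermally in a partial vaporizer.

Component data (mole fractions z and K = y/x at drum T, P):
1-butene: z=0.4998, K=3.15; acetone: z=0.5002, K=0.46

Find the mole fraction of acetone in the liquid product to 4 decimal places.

x_acetone = 0.7993

Rachford–Rice: g(V/F) = Σ zᵢ(Kᵢ−1)/(1+V/F(Kᵢ−1)) = 0.
Check two-phase: ΣzᵢKᵢ = 1.8045 > 1 and Σzᵢ/Kᵢ = 1.2461 > 1, so g(0) = 0.8045 > 0 and g(1) = -0.2461 < 0.
Binary case is linear: z₁(K₁−1)(1+V/F(K₂−1)) + z₂(K₂−1)(1+V/F(K₁−1)) = 0
⇒ V/F = [z₁(K₁−1)+z₂(K₂−1)] / [−(K₁−1)(K₂−1)] = 0.80446/1.16100 = 0.6929
Compositions from xᵢ = zᵢ/(1+V/F(Kᵢ−1)), yᵢ = Kᵢxᵢ:
  1-butene: x = 0.2007, y = 0.6323
  acetone: x = 0.7993, y = 0.3677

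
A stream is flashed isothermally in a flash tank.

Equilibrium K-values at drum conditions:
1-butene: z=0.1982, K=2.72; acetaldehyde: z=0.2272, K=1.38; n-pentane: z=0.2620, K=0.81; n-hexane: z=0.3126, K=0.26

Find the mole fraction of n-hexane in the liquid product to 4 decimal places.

x_n-hexane = 0.3727

Material balance + equilibrium reduce to Σ zᵢ(Kᵢ−1)/(1+V/F(Kᵢ−1)) = 0.
g(0) = ΣzᵢKᵢ − 1 = 0.1461 and g(1) = 1 − Σzᵢ/Kᵢ = -0.7633, so a root lies in (0, 1).
Newton iteration, V/F⁰ = 0.69:
  V/F = 0.6900: g = -0.30567, g' = -0.8704 → V/F = 0.3388
  V/F = 0.3388: g = -0.07007, g' = -0.5755 → V/F = 0.2171
  V/F = 0.2171: g = 0.00046, g' = -0.5921 → V/F = 0.2179
Converged at V/F = 0.2179.
Compositions from xᵢ = zᵢ/(1+V/F(Kᵢ−1)), yᵢ = Kᵢxᵢ:
  1-butene: x = 0.1442, y = 0.3922
  acetaldehyde: x = 0.2098, y = 0.2896
  n-pentane: x = 0.2733, y = 0.2214
  n-hexane: x = 0.3727, y = 0.0969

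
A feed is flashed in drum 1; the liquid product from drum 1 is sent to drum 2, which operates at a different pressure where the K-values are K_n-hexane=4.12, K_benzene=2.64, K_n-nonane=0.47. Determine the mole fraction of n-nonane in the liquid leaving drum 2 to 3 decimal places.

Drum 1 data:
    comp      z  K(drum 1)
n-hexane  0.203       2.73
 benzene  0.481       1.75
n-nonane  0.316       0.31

x_n-nonane (drum 2) = 0.782

Drum 1:
Let ψ₁ = V/F and solve Σ zᵢ(Kᵢ−1)/(1+ψ₁(Kᵢ−1)) = 0.
Check two-phase: ΣzᵢKᵢ = 1.494 > 1 and Σzᵢ/Kᵢ = 1.369 > 1, so g(0) = 0.494 > 0 and g(1) = -0.369 < 0.
Iterate (Newton) starting at ψ₁ = 0.5:
  ψ₁ = 0.500: g = 0.1178, g' = -0.668 → ψ₁ = 0.676
  ψ₁ = 0.676: g = -0.0075, g' = -0.777 → ψ₁ = 0.666
Converged at ψ₁ = 0.666.
Drum-1 compositions:
  n-hexane: x = 0.094, y = 0.257
  benzene: x = 0.321, y = 0.561
  n-nonane: x = 0.585, y = 0.181
Drum-2 feed = drum-1 liquid: z₂ = (0.0943, 0.3207, 0.5850).
Drum 2:
Rachford–Rice: g(ψ₂) = Σ zᵢ(Kᵢ−1)/(1+ψ₂(Kᵢ−1)) = 0.
g(0) = ΣzᵢKᵢ − 1 = 0.510 and g(1) = 1 − Σzᵢ/Kᵢ = -0.389, so a root lies in (0, 1).
Iterate (Newton) starting at ψ₂ = 0.58:
  ψ₂ = 0.580: g = -0.0734, g' = -0.685 → ψ₂ = 0.473
  ψ₂ = 0.473: g = 0.0013, g' = -0.716 → ψ₂ = 0.475
Converged at ψ₂ = 0.475.
  n-hexane: x = 0.038, y = 0.157
  benzene: x = 0.180, y = 0.476
  n-nonane: x = 0.782, y = 0.367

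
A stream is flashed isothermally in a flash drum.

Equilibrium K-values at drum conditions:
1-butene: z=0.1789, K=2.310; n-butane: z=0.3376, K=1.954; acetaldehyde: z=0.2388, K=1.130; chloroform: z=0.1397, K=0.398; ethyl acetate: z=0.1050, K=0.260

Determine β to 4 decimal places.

β = 0.7597

Newton iteration, β⁰ = 0.5:
  β = 0.5000: g = 0.14517, g' = -0.5050 → β = 0.7875
  β = 0.7875: g = -0.01868, g' = -0.6911 → β = 0.7604
  β = 0.7604: g = -0.00048, g' = -0.6565 → β = 0.7597
Converged at β = 0.7597.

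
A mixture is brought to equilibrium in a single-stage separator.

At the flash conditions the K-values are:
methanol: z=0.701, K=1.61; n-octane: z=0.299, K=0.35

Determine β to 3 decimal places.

Let β = V/F and solve Σ zᵢ(Kᵢ−1)/(1+β(Kᵢ−1)) = 0.
Feasibility: ΣzᵢKᵢ = 1.233, Σzᵢ/Kᵢ = 1.290 — both > 1, two phases present.
Binary case is linear: z₁(K₁−1)(1+β(K₂−1)) + z₂(K₂−1)(1+β(K₁−1)) = 0
⇒ β = [z₁(K₁−1)+z₂(K₂−1)] / [−(K₁−1)(K₂−1)] = 0.2333/0.3965 = 0.588

β = 0.588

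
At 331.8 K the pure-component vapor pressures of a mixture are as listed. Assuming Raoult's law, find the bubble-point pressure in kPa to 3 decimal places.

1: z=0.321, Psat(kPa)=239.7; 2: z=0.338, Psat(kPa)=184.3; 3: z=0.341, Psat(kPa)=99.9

At the bubble point ψ → 0, so ΣzᵢKᵢ = 1 with Kᵢ = Pᵢˢᵃᵗ/P ⇒ P = ΣzᵢPᵢˢᵃᵗ.
P = 0.321·239.7 + 0.338·184.3 + 0.341·99.9 = 173.303 kPa

Pbub = 173.303 kPa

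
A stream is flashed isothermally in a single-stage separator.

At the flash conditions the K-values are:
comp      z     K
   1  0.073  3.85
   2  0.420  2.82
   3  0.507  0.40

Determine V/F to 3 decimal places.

V/F = 0.561

Material balance + equilibrium reduce to Σ zᵢ(Kᵢ−1)/(1+V/F(Kᵢ−1)) = 0.
Check two-phase: ΣzᵢKᵢ = 1.668 > 1 and Σzᵢ/Kᵢ = 1.435 > 1, so g(0) = 0.668 > 0 and g(1) = -0.435 < 0.
Newton iteration, V/F⁰ = 0.42:
  V/F = 0.420: g = 0.1212, g' = -0.896 → V/F = 0.555
  V/F = 0.555: g = 0.0045, g' = -0.844 → V/F = 0.561
Converged at V/F = 0.561.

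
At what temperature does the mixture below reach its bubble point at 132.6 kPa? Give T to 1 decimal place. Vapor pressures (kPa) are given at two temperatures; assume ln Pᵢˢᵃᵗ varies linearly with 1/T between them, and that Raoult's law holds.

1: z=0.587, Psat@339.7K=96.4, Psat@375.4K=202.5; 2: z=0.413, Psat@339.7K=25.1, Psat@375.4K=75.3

Bubble-point temperature: ΣzᵢPᵢˢᵃᵗ(T) = P. Interpolate ln Pᵢˢᵃᵗ = aᵢ + bᵢ/T.
  T = 339.7 K: ΣzᵢPᵢˢᵃᵗ = 66.95 kPa
  T = 375.4 K: ΣzᵢPᵢˢᵃᵗ = 149.97 kPa
  T = 357.5 K: ΣzᵢPᵢˢᵃᵗ = 101.89 kPa
  T = 366.4 K: ΣzᵢPᵢˢᵃᵗ = 123.99 kPa
  T = 370.9 K: ΣzᵢPᵢˢᵃᵗ = 136.50 kPa
  T = 368.6 K: ΣzᵢPᵢˢᵃᵗ = 129.99 kPa
Interpolating between 368.6 K and 370.9 K gives T ≈ 369.5 K.

T = 369.5 K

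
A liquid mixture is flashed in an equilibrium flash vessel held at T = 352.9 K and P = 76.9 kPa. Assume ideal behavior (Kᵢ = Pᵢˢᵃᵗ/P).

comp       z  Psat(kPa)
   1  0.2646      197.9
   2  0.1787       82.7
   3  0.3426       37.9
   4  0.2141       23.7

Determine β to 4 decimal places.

Raoult's law: Kᵢ = Pᵢˢᵃᵗ/P = Pᵢˢᵃᵗ/76.9.
  K_1 = 197.9/76.9 = 2.573472, K_2 = 82.7/76.9 = 1.075423, K_3 = 37.9/76.9 = 0.492848, K_4 = 23.7/76.9 = 0.308192
Let β = V/F and solve Σ zᵢ(Kᵢ−1)/(1+β(Kᵢ−1)) = 0.
Feasibility: ΣzᵢKᵢ = 1.1080, Σzᵢ/Kᵢ = 1.6588 — both > 1, two phases present.
Iterate (Newton) starting at β = 0.39:
  β = 0.3900: g = -0.14833, g' = -0.5817 → β = 0.1350
  β = 0.1350: g = 0.00685, g' = -0.6729 → β = 0.1452
Converged at β = 0.1452.

β = 0.1452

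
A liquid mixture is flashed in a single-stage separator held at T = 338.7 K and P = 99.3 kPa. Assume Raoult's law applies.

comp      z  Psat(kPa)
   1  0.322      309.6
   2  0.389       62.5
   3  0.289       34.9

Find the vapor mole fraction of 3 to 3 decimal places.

Raoult's law: Kᵢ = Pᵢˢᵃᵗ/P = Pᵢˢᵃᵗ/99.3.
  K_1 = 309.6/99.3 = 3.11782, K_2 = 62.5/99.3 = 0.62941, K_3 = 34.9/99.3 = 0.35146
Rachford–Rice: g(ψ) = Σ zᵢ(Kᵢ−1)/(1+ψ(Kᵢ−1)) = 0.
Check two-phase: ΣzᵢKᵢ = 1.350 > 1 and Σzᵢ/Kᵢ = 1.544 > 1, so g(0) = 0.350 > 0 and g(1) = -0.544 < 0.
Newton–Raphson from ψ = 0.64:
  ψ = 0.640: g = -0.2199, g' = -0.707 → ψ = 0.329
  ψ = 0.329: g = -0.0007, g' = -0.767 → ψ = 0.328
Converged at ψ = 0.328.
Compositions from xᵢ = zᵢ/(1+ψ(Kᵢ−1)), yᵢ = Kᵢxᵢ:
  1: x = 0.190, y = 0.592
  2: x = 0.443, y = 0.279
  3: x = 0.367, y = 0.129

y_3 = 0.129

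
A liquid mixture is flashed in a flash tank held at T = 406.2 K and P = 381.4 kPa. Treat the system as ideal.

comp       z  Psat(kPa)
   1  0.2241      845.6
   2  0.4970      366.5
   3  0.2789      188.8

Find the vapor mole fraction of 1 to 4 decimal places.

y_1 = 0.3479

Raoult's law: Kᵢ = Pᵢˢᵃᵗ/P = Pᵢˢᵃᵗ/381.4.
  K_1 = 845.6/381.4 = 2.217095, K_2 = 366.5/381.4 = 0.960933, K_3 = 188.8/381.4 = 0.495018
Rachford–Rice: g(ψ) = Σ zᵢ(Kᵢ−1)/(1+ψ(Kᵢ−1)) = 0.
Feasibility: ΣzᵢKᵢ = 1.1125, Σzᵢ/Kᵢ = 1.1817 — both > 1, two phases present.
Iterate (Newton) starting at ψ = 0.39:
  ψ = 0.3900: g = -0.01014, g' = -0.2637 → ψ = 0.3516
  ψ = 0.3516: g = 0.00009, g' = -0.2687 → ψ = 0.3519
Converged at ψ = 0.3519.
Compositions from xᵢ = zᵢ/(1+ψ(Kᵢ−1)), yᵢ = Kᵢxᵢ:
  1: x = 0.1569, y = 0.3479
  2: x = 0.5039, y = 0.4842
  3: x = 0.3392, y = 0.1679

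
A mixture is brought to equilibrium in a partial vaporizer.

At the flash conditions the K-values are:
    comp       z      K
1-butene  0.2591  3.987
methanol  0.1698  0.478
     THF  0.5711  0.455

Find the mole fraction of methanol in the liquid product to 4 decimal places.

Rachford–Rice: g(V/F) = Σ zᵢ(Kᵢ−1)/(1+V/F(Kᵢ−1)) = 0.
Feasibility: ΣzᵢKᵢ = 1.3740, Σzᵢ/Kᵢ = 1.6754 — both > 1, two phases present.
Iterate (Newton) starting at V/F = 0.52:
  V/F = 0.5200: g = -0.25288, g' = -0.7721 → V/F = 0.1925
  V/F = 0.1925: g = 0.04514, g' = -1.2009 → V/F = 0.2301
  V/F = 0.2301: g = 0.00210, g' = -1.0936 → V/F = 0.2320
Converged at V/F = 0.2320.
Compositions from xᵢ = zᵢ/(1+V/F(Kᵢ−1)), yᵢ = Kᵢxᵢ:
  1-butene: x = 0.1530, y = 0.6102
  methanol: x = 0.1932, y = 0.0923
  THF: x = 0.6538, y = 0.2975

x_methanol = 0.1932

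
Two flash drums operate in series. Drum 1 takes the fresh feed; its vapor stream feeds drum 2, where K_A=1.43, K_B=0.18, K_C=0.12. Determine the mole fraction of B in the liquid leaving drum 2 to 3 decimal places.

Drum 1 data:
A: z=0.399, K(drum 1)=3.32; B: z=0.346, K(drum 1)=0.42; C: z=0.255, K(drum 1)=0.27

Drum 1:
Let ψ₁ = V/F and solve Σ zᵢ(Kᵢ−1)/(1+ψ₁(Kᵢ−1)) = 0.
Feasibility: ΣzᵢKᵢ = 1.539, Σzᵢ/Kᵢ = 1.888 — both > 1, two phases present.
Iterate (Newton) starting at ψ₁ = 0.56:
  ψ₁ = 0.560: g = -0.2095, g' = -1.050 → ψ₁ = 0.361
  ψ₁ = 0.361: g = -0.0024, g' = -1.073 → ψ₁ = 0.358
Converged at ψ₁ = 0.358.
Drum-1 compositions:
  A: x = 0.218, y = 0.723
  B: x = 0.437, y = 0.183
  C: x = 0.345, y = 0.093
Drum-2 feed = drum-1 vapor: z₂ = (0.7233, 0.1835, 0.0932).
Drum 2:
Rachford–Rice: g(ψ₂) = Σ zᵢ(Kᵢ−1)/(1+ψ₂(Kᵢ−1)) = 0.
Check two-phase: ΣzᵢKᵢ = 1.079 > 1 and Σzᵢ/Kᵢ = 2.302 > 1, so g(0) = 0.079 > 0 and g(1) = -1.302 < 0.
Newton iteration, ψ₂⁰ = 0.63:
  ψ₂ = 0.630: g = -0.2506, g' = -0.974 → ψ₂ = 0.373
  ψ₂ = 0.373: g = -0.0707, g' = -0.515 → ψ₂ = 0.236
  ψ₂ = 0.236: g = -0.0075, g' = -0.415 → ψ₂ = 0.217
Converged at ψ₂ = 0.217.
  A: x = 0.662, y = 0.946
  B: x = 0.223, y = 0.040
  C: x = 0.115, y = 0.014

x_B (drum 2) = 0.223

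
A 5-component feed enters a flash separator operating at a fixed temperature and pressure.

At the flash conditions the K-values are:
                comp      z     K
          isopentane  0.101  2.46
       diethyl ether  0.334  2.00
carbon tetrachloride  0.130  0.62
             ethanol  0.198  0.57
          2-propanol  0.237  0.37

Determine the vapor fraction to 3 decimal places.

ψ = 0.343

Material balance + equilibrium reduce to Σ zᵢ(Kᵢ−1)/(1+ψ(Kᵢ−1)) = 0.
Feasibility: ΣzᵢKᵢ = 1.198, Σzᵢ/Kᵢ = 1.406 — both > 1, two phases present.
Iterate (Newton) starting at ψ = 0.5:
  ψ = 0.500: g = -0.0795, g' = -0.509 → ψ = 0.344
  ψ = 0.344: g = -0.0006, g' = -0.509 → ψ = 0.343
Converged at ψ = 0.343.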